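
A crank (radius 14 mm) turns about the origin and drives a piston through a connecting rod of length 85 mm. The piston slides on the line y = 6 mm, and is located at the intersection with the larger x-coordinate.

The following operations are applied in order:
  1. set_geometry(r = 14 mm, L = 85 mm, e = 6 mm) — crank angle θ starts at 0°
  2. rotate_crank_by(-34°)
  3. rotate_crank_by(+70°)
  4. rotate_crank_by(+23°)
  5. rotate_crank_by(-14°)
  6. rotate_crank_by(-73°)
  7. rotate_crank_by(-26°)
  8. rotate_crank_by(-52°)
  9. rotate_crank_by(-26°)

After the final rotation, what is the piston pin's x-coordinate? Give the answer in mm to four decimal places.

74.0343

set_geometry: r = 14 mm, L = 85 mm, e = 6 mm; θ ← 0°
rotate_crank_by(-34°): θ ← 0° -34° = -34°
rotate_crank_by(+70°): θ ← -34° +70° = 36°
rotate_crank_by(+23°): θ ← 36° +23° = 59°
rotate_crank_by(-14°): θ ← 59° -14° = 45°
rotate_crank_by(-73°): θ ← 45° -73° = -28°
rotate_crank_by(-26°): θ ← -28° -26° = -54°
rotate_crank_by(-52°): θ ← -54° -52° = -106°
rotate_crank_by(-26°): θ ← -106° -26° = -132°
crank pin P = (r cos θ, r sin θ) = (-9.367828, -10.404028)
h = r sin θ − e = -10.404028 − 6 = -16.404028
x = r cos θ + √(L² − h²) = -9.367828 + √(7225.0 − 269.0921) = -9.367828 + 83.402086 = 74.034257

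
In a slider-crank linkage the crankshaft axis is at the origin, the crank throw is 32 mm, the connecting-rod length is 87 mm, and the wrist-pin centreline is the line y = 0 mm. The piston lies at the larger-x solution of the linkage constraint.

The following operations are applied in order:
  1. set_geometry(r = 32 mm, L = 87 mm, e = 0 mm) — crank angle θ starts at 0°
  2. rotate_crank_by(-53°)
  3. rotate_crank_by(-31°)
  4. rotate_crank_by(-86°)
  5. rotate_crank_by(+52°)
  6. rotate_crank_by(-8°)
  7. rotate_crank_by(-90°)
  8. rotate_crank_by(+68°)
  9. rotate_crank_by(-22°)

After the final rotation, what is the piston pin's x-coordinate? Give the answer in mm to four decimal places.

55.3085

set_geometry: r = 32 mm, L = 87 mm, e = 0 mm; θ ← 0°
rotate_crank_by(-53°): θ ← 0° -53° = -53°
rotate_crank_by(-31°): θ ← -53° -31° = -84°
rotate_crank_by(-86°): θ ← -84° -86° = -170°
rotate_crank_by(+52°): θ ← -170° +52° = -118°
rotate_crank_by(-8°): θ ← -118° -8° = -126°
rotate_crank_by(-90°): θ ← -126° -90° = -216°
rotate_crank_by(+68°): θ ← -216° +68° = -148°
rotate_crank_by(-22°): θ ← -148° -22° = -170°
crank pin P = (r cos θ, r sin θ) = (-31.513848, -5.556742)
h = r sin θ − e = -5.556742 − 0 = -5.556742
x = r cos θ + √(L² − h²) = -31.513848 + √(7569.0 − 30.8774) = -31.513848 + 86.822362 = 55.308514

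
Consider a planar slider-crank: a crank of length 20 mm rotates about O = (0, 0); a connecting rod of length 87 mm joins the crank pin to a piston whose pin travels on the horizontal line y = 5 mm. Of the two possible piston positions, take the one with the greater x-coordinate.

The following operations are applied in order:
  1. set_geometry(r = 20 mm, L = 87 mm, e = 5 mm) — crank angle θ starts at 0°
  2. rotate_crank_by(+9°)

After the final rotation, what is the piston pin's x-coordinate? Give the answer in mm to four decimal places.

106.7336

set_geometry: r = 20 mm, L = 87 mm, e = 5 mm; θ ← 0°
rotate_crank_by(+9°): θ ← 0° +9° = 9°
crank pin P = (r cos θ, r sin θ) = (19.753767, 3.128689)
h = r sin θ − e = 3.128689 − 5 = -1.871311
x = r cos θ + √(L² − h²) = 19.753767 + √(7569.0 − 3.5018) = 19.753767 + 86.979872 = 106.733639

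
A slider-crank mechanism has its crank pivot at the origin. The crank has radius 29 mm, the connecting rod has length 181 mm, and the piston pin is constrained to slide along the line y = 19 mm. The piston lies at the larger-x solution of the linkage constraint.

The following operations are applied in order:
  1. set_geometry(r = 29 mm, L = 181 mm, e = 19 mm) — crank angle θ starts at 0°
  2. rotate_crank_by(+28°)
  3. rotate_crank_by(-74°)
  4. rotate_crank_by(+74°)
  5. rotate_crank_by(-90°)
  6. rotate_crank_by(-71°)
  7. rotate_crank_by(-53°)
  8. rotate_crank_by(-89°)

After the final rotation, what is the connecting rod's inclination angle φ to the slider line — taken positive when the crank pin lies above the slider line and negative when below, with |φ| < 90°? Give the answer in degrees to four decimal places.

set_geometry: r = 29 mm, L = 181 mm, e = 19 mm; θ ← 0°
rotate_crank_by(+28°): θ ← 0° +28° = 28°
rotate_crank_by(-74°): θ ← 28° -74° = -46°
rotate_crank_by(+74°): θ ← -46° +74° = 28°
rotate_crank_by(-90°): θ ← 28° -90° = -62°
rotate_crank_by(-71°): θ ← -62° -71° = -133°
rotate_crank_by(-53°): θ ← -133° -53° = -186°
rotate_crank_by(-89°): θ ← -186° -89° = -275°
crank pin P = (r cos θ, r sin θ) = (2.527517, 28.889646)
h = r sin θ − e = 28.889646 − 19 = 9.889646
sin φ = h / L = 9.889646 / 181 = 0.05463893
φ = arcsin(0.05463893) = 3.132140°

3.1321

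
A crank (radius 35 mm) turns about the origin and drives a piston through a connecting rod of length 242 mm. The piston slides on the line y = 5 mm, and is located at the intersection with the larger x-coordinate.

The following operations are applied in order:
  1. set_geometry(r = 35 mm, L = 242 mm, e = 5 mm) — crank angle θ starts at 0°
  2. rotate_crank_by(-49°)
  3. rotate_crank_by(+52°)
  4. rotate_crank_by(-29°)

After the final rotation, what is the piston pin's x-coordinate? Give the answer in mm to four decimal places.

set_geometry: r = 35 mm, L = 242 mm, e = 5 mm; θ ← 0°
rotate_crank_by(-49°): θ ← 0° -49° = -49°
rotate_crank_by(+52°): θ ← -49° +52° = 3°
rotate_crank_by(-29°): θ ← 3° -29° = -26°
crank pin P = (r cos θ, r sin θ) = (31.457792, -15.342990)
h = r sin θ − e = -15.342990 − 5 = -20.342990
x = r cos θ + √(L² − h²) = 31.457792 + √(58564.0 − 413.8372) = 31.457792 + 241.143448 = 272.601240

272.6012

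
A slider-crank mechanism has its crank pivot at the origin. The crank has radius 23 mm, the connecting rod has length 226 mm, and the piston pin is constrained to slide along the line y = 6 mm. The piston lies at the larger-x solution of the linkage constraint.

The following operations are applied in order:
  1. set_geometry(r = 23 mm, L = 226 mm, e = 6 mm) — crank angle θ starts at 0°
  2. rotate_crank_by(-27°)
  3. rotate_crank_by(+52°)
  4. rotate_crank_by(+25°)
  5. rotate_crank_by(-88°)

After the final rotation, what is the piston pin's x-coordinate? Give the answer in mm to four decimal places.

243.2233

set_geometry: r = 23 mm, L = 226 mm, e = 6 mm; θ ← 0°
rotate_crank_by(-27°): θ ← 0° -27° = -27°
rotate_crank_by(+52°): θ ← -27° +52° = 25°
rotate_crank_by(+25°): θ ← 25° +25° = 50°
rotate_crank_by(-88°): θ ← 50° -88° = -38°
crank pin P = (r cos θ, r sin θ) = (18.124247, -14.160214)
h = r sin θ − e = -14.160214 − 6 = -20.160214
x = r cos θ + √(L² − h²) = 18.124247 + √(51076.0 − 406.4342) = 18.124247 + 225.099013 = 243.223261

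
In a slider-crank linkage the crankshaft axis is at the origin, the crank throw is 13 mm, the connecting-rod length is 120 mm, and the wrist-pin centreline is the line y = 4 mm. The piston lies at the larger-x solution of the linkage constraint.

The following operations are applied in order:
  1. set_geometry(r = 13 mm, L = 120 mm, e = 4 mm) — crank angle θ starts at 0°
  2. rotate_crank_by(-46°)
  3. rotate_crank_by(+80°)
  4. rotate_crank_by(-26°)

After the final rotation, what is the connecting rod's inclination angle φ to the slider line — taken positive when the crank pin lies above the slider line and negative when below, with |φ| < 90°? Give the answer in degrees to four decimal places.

set_geometry: r = 13 mm, L = 120 mm, e = 4 mm; θ ← 0°
rotate_crank_by(-46°): θ ← 0° -46° = -46°
rotate_crank_by(+80°): θ ← -46° +80° = 34°
rotate_crank_by(-26°): θ ← 34° -26° = 8°
crank pin P = (r cos θ, r sin θ) = (12.873485, 1.809250)
h = r sin θ − e = 1.809250 − 4 = -2.190750
sin φ = h / L = -2.190750 / 120 = -0.01825625
φ = arcsin(-0.01825625) = -1.046064°

-1.0461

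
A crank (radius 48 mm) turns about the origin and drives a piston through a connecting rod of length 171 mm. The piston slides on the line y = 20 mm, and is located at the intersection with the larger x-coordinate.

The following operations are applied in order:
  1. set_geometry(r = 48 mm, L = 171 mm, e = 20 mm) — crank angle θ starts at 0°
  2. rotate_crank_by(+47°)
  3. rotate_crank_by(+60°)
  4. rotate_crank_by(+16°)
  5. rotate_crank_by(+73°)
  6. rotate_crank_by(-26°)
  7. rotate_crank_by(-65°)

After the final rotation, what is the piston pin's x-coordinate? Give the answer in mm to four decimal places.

set_geometry: r = 48 mm, L = 171 mm, e = 20 mm; θ ← 0°
rotate_crank_by(+47°): θ ← 0° +47° = 47°
rotate_crank_by(+60°): θ ← 47° +60° = 107°
rotate_crank_by(+16°): θ ← 107° +16° = 123°
rotate_crank_by(+73°): θ ← 123° +73° = 196°
rotate_crank_by(-26°): θ ← 196° -26° = 170°
rotate_crank_by(-65°): θ ← 170° -65° = 105°
crank pin P = (r cos θ, r sin θ) = (-12.423314, 46.364440)
h = r sin θ − e = 46.364440 − 20 = 26.364440
x = r cos θ + √(L² − h²) = -12.423314 + √(29241.0 − 695.0837) = -12.423314 + 168.955368 = 156.532054

156.5321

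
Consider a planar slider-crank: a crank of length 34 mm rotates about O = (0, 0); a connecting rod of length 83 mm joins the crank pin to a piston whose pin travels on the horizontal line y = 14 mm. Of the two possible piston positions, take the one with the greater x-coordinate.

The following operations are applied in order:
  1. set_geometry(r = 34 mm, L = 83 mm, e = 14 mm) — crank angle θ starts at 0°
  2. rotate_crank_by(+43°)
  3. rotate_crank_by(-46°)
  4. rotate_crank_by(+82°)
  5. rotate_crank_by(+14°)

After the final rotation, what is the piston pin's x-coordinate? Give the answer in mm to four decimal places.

set_geometry: r = 34 mm, L = 83 mm, e = 14 mm; θ ← 0°
rotate_crank_by(+43°): θ ← 0° +43° = 43°
rotate_crank_by(-46°): θ ← 43° -46° = -3°
rotate_crank_by(+82°): θ ← -3° +82° = 79°
rotate_crank_by(+14°): θ ← 79° +14° = 93°
crank pin P = (r cos θ, r sin θ) = (-1.779423, 33.953404)
h = r sin θ − e = 33.953404 − 14 = 19.953404
x = r cos θ + √(L² − h²) = -1.779423 + √(6889.0 − 398.1383) = -1.779423 + 80.565884 = 78.786461

78.7865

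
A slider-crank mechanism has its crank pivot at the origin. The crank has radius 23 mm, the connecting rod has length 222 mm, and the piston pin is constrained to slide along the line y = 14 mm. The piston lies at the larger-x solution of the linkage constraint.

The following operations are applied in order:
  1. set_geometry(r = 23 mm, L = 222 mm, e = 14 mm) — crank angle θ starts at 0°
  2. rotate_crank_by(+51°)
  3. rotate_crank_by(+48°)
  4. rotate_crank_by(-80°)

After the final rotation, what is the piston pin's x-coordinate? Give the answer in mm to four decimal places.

243.6514

set_geometry: r = 23 mm, L = 222 mm, e = 14 mm; θ ← 0°
rotate_crank_by(+51°): θ ← 0° +51° = 51°
rotate_crank_by(+48°): θ ← 51° +48° = 99°
rotate_crank_by(-80°): θ ← 99° -80° = 19°
crank pin P = (r cos θ, r sin θ) = (21.746927, 7.488068)
h = r sin θ − e = 7.488068 − 14 = -6.511932
x = r cos θ + √(L² − h²) = 21.746927 + √(49284.0 − 42.4053) = 21.746927 + 221.904472 = 243.651399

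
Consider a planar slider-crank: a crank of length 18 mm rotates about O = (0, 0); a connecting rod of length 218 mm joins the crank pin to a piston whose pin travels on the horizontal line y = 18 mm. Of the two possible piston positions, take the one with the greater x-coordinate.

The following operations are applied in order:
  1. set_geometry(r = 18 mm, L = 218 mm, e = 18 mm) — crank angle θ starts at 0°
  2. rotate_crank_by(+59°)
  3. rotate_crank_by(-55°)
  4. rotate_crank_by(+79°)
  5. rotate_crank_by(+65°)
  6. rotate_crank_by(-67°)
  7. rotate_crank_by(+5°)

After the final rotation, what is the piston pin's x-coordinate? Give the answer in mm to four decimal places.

219.2556

set_geometry: r = 18 mm, L = 218 mm, e = 18 mm; θ ← 0°
rotate_crank_by(+59°): θ ← 0° +59° = 59°
rotate_crank_by(-55°): θ ← 59° -55° = 4°
rotate_crank_by(+79°): θ ← 4° +79° = 83°
rotate_crank_by(+65°): θ ← 83° +65° = 148°
rotate_crank_by(-67°): θ ← 148° -67° = 81°
rotate_crank_by(+5°): θ ← 81° +5° = 86°
crank pin P = (r cos θ, r sin θ) = (1.255617, 17.956153)
h = r sin θ − e = 17.956153 − 18 = -0.043847
x = r cos θ + √(L² − h²) = 1.255617 + √(47524.0 − 0.0019) = 1.255617 + 217.999996 = 219.255612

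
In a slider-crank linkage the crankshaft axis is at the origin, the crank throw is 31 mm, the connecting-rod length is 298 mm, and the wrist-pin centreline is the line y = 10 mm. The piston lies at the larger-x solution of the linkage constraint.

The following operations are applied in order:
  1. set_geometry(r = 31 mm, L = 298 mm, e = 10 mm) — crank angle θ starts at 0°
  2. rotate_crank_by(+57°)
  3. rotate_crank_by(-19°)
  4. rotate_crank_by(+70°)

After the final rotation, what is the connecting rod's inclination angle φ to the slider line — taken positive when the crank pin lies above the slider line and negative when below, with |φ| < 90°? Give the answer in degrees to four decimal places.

set_geometry: r = 31 mm, L = 298 mm, e = 10 mm; θ ← 0°
rotate_crank_by(+57°): θ ← 0° +57° = 57°
rotate_crank_by(-19°): θ ← 57° -19° = 38°
rotate_crank_by(+70°): θ ← 38° +70° = 108°
crank pin P = (r cos θ, r sin θ) = (-9.579527, 29.482752)
h = r sin θ − e = 29.482752 − 10 = 19.482752
sin φ = h / L = 19.482752 / 298 = 0.06537836
φ = arcsin(0.06537836) = 3.748578°

3.7486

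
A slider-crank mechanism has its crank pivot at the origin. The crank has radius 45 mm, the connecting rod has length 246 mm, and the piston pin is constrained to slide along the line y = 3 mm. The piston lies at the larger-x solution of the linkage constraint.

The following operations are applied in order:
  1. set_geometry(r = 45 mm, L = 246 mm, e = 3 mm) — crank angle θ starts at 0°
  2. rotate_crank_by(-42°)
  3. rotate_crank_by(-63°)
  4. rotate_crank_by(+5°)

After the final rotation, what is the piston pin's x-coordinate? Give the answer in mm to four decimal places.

set_geometry: r = 45 mm, L = 246 mm, e = 3 mm; θ ← 0°
rotate_crank_by(-42°): θ ← 0° -42° = -42°
rotate_crank_by(-63°): θ ← -42° -63° = -105°
rotate_crank_by(+5°): θ ← -105° +5° = -100°
crank pin P = (r cos θ, r sin θ) = (-7.814168, -44.316349)
h = r sin θ − e = -44.316349 − 3 = -47.316349
x = r cos θ + √(L² − h²) = -7.814168 + √(60516.0 − 2238.8369) = -7.814168 + 241.406634 = 233.592466

233.5925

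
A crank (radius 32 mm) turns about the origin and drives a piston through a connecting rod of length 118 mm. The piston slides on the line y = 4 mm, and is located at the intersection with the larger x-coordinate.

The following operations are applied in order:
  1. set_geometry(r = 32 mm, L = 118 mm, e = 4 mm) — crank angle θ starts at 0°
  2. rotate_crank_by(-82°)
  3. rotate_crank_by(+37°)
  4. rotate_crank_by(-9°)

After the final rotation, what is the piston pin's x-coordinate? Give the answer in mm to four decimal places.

132.9611

set_geometry: r = 32 mm, L = 118 mm, e = 4 mm; θ ← 0°
rotate_crank_by(-82°): θ ← 0° -82° = -82°
rotate_crank_by(+37°): θ ← -82° +37° = -45°
rotate_crank_by(-9°): θ ← -45° -9° = -54°
crank pin P = (r cos θ, r sin θ) = (18.809128, -25.888544)
h = r sin θ − e = -25.888544 − 4 = -29.888544
x = r cos θ + √(L² − h²) = 18.809128 + √(13924.0 − 893.3251) = 18.809128 + 114.151982 = 132.961110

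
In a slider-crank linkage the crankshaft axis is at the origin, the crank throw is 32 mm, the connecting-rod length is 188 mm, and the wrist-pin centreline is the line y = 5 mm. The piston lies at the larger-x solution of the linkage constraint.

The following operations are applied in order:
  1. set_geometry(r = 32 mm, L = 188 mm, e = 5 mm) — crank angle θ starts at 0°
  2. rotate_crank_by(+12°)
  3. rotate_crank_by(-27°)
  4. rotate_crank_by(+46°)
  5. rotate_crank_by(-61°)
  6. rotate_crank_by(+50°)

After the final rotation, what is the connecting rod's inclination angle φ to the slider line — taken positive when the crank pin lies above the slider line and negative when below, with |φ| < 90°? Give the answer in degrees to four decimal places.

set_geometry: r = 32 mm, L = 188 mm, e = 5 mm; θ ← 0°
rotate_crank_by(+12°): θ ← 0° +12° = 12°
rotate_crank_by(-27°): θ ← 12° -27° = -15°
rotate_crank_by(+46°): θ ← -15° +46° = 31°
rotate_crank_by(-61°): θ ← 31° -61° = -30°
rotate_crank_by(+50°): θ ← -30° +50° = 20°
crank pin P = (r cos θ, r sin θ) = (30.070164, 10.944645)
h = r sin θ − e = 10.944645 − 5 = 5.944645
sin φ = h / L = 5.944645 / 188 = 0.03162045
φ = arcsin(0.03162045) = 1.812020°

1.8120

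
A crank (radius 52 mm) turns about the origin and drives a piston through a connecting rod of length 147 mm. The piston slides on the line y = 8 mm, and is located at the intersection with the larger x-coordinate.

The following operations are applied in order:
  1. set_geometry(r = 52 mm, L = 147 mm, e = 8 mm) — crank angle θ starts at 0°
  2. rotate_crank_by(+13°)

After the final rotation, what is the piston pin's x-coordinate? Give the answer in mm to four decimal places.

197.6207

set_geometry: r = 52 mm, L = 147 mm, e = 8 mm; θ ← 0°
rotate_crank_by(+13°): θ ← 0° +13° = 13°
crank pin P = (r cos θ, r sin θ) = (50.667243, 11.697455)
h = r sin θ − e = 11.697455 − 8 = 3.697455
x = r cos θ + √(L² − h²) = 50.667243 + √(21609.0 − 13.6712) = 50.667243 + 146.953492 = 197.620735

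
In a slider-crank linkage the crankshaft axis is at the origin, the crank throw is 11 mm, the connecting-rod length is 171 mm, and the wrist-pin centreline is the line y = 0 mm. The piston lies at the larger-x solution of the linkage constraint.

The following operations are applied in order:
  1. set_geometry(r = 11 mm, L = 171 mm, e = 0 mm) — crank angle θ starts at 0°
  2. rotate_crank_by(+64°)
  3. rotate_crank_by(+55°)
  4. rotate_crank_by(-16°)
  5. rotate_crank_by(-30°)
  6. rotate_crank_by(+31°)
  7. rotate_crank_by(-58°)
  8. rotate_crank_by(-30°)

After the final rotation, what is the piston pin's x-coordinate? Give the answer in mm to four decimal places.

181.5470

set_geometry: r = 11 mm, L = 171 mm, e = 0 mm; θ ← 0°
rotate_crank_by(+64°): θ ← 0° +64° = 64°
rotate_crank_by(+55°): θ ← 64° +55° = 119°
rotate_crank_by(-16°): θ ← 119° -16° = 103°
rotate_crank_by(-30°): θ ← 103° -30° = 73°
rotate_crank_by(+31°): θ ← 73° +31° = 104°
rotate_crank_by(-58°): θ ← 104° -58° = 46°
rotate_crank_by(-30°): θ ← 46° -30° = 16°
crank pin P = (r cos θ, r sin θ) = (10.573879, 3.032011)
h = r sin θ − e = 3.032011 − 0 = 3.032011
x = r cos θ + √(L² − h²) = 10.573879 + √(29241.0 − 9.1931) = 10.573879 + 170.973118 = 181.546996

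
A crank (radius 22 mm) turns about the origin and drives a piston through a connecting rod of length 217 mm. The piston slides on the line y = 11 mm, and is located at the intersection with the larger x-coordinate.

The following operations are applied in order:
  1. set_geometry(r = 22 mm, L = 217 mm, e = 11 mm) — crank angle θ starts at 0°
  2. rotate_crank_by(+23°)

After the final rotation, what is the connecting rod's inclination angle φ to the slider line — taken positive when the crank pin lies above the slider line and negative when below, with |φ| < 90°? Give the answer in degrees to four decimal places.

set_geometry: r = 22 mm, L = 217 mm, e = 11 mm; θ ← 0°
rotate_crank_by(+23°): θ ← 0° +23° = 23°
crank pin P = (r cos θ, r sin θ) = (20.251107, 8.596085)
h = r sin θ − e = 8.596085 − 11 = -2.403915
sin φ = h / L = -2.403915 / 217 = -0.01107795
φ = arcsin(-0.01107795) = -0.634733°

-0.6347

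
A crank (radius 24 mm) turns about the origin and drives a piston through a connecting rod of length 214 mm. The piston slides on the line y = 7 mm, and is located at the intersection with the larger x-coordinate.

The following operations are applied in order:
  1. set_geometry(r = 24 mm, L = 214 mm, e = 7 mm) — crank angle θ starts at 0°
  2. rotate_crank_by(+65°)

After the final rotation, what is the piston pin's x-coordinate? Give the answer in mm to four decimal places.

set_geometry: r = 24 mm, L = 214 mm, e = 7 mm; θ ← 0°
rotate_crank_by(+65°): θ ← 0° +65° = 65°
crank pin P = (r cos θ, r sin θ) = (10.142838, 21.751387)
h = r sin θ − e = 21.751387 − 7 = 14.751387
x = r cos θ + √(L² − h²) = 10.142838 + √(45796.0 − 217.6034) = 10.142838 + 213.490975 = 223.633814

223.6338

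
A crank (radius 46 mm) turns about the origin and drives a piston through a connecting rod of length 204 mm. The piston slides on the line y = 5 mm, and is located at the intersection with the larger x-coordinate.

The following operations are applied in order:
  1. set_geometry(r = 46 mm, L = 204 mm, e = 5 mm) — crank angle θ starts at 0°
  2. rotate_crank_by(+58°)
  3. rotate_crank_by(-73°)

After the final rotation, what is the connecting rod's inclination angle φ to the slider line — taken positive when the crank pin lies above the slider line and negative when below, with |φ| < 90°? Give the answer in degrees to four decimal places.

set_geometry: r = 46 mm, L = 204 mm, e = 5 mm; θ ← 0°
rotate_crank_by(+58°): θ ← 0° +58° = 58°
rotate_crank_by(-73°): θ ← 58° -73° = -15°
crank pin P = (r cos θ, r sin θ) = (44.432588, -11.905676)
h = r sin θ − e = -11.905676 − 5 = -16.905676
sin φ = h / L = -16.905676 / 204 = -0.08287096
φ = arcsin(-0.08287096) = -4.753608°

-4.7536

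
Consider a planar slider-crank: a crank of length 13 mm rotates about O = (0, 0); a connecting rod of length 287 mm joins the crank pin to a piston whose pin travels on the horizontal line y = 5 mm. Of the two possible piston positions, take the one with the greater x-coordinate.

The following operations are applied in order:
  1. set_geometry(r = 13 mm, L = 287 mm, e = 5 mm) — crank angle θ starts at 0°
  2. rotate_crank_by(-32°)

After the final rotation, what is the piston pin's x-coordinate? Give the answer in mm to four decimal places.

set_geometry: r = 13 mm, L = 287 mm, e = 5 mm; θ ← 0°
rotate_crank_by(-32°): θ ← 0° -32° = -32°
crank pin P = (r cos θ, r sin θ) = (11.024625, -6.888950)
h = r sin θ − e = -6.888950 − 5 = -11.888950
x = r cos θ + √(L² − h²) = 11.024625 + √(82369.0 − 141.3471) = 11.024625 + 286.753645 = 297.778270

297.7783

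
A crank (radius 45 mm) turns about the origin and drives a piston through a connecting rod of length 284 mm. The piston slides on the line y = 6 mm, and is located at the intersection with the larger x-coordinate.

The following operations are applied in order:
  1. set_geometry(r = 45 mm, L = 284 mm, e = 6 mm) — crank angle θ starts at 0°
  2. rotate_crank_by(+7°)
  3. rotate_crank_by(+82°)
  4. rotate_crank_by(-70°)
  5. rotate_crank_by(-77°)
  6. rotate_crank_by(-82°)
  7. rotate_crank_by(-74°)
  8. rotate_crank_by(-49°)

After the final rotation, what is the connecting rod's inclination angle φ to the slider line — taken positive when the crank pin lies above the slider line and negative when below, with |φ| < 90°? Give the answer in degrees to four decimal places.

set_geometry: r = 45 mm, L = 284 mm, e = 6 mm; θ ← 0°
rotate_crank_by(+7°): θ ← 0° +7° = 7°
rotate_crank_by(+82°): θ ← 7° +82° = 89°
rotate_crank_by(-70°): θ ← 89° -70° = 19°
rotate_crank_by(-77°): θ ← 19° -77° = -58°
rotate_crank_by(-82°): θ ← -58° -82° = -140°
rotate_crank_by(-74°): θ ← -140° -74° = -214°
rotate_crank_by(-49°): θ ← -214° -49° = -263°
crank pin P = (r cos θ, r sin θ) = (-5.484120, 44.664577)
h = r sin θ − e = 44.664577 − 6 = 38.664577
sin φ = h / L = 38.664577 / 284 = 0.13614288
φ = arcsin(0.13614288) = 7.824712°

7.8247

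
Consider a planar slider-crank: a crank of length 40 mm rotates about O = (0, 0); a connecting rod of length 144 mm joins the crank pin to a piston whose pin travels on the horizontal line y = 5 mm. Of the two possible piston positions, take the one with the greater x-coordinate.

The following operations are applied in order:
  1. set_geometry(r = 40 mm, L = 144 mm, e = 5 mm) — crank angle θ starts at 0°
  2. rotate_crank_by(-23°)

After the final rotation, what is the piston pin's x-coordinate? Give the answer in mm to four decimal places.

set_geometry: r = 40 mm, L = 144 mm, e = 5 mm; θ ← 0°
rotate_crank_by(-23°): θ ← 0° -23° = -23°
crank pin P = (r cos θ, r sin θ) = (36.820194, -15.629245)
h = r sin θ − e = -15.629245 − 5 = -20.629245
x = r cos θ + √(L² − h²) = 36.820194 + √(20736.0 − 425.5658) = 36.820194 + 142.514681 = 179.334875

179.3349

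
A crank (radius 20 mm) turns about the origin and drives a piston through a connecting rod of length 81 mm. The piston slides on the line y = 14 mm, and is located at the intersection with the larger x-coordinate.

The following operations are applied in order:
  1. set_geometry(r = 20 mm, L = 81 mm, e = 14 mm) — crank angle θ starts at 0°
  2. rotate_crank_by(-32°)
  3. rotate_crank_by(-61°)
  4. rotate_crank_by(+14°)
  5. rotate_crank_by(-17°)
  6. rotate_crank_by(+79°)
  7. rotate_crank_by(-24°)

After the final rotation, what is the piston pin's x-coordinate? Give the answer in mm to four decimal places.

91.4188

set_geometry: r = 20 mm, L = 81 mm, e = 14 mm; θ ← 0°
rotate_crank_by(-32°): θ ← 0° -32° = -32°
rotate_crank_by(-61°): θ ← -32° -61° = -93°
rotate_crank_by(+14°): θ ← -93° +14° = -79°
rotate_crank_by(-17°): θ ← -79° -17° = -96°
rotate_crank_by(+79°): θ ← -96° +79° = -17°
rotate_crank_by(-24°): θ ← -17° -24° = -41°
crank pin P = (r cos θ, r sin θ) = (15.094192, -13.121181)
h = r sin θ − e = -13.121181 − 14 = -27.121181
x = r cos θ + √(L² − h²) = 15.094192 + √(6561.0 − 735.5584) = 15.094192 + 76.324580 = 91.418772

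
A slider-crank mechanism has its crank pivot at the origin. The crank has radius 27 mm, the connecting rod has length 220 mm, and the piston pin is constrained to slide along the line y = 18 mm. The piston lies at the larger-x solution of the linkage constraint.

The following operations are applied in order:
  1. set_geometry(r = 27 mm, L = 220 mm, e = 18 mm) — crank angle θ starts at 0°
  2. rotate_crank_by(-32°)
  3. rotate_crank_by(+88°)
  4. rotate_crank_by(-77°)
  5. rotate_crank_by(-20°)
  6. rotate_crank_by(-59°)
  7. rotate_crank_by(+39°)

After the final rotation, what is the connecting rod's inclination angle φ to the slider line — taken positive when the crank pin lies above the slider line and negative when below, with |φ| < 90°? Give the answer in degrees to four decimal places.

set_geometry: r = 27 mm, L = 220 mm, e = 18 mm; θ ← 0°
rotate_crank_by(-32°): θ ← 0° -32° = -32°
rotate_crank_by(+88°): θ ← -32° +88° = 56°
rotate_crank_by(-77°): θ ← 56° -77° = -21°
rotate_crank_by(-20°): θ ← -21° -20° = -41°
rotate_crank_by(-59°): θ ← -41° -59° = -100°
rotate_crank_by(+39°): θ ← -100° +39° = -61°
crank pin P = (r cos θ, r sin θ) = (13.089860, -23.614732)
h = r sin θ − e = -23.614732 − 18 = -41.614732
sin φ = h / L = -41.614732 / 220 = -0.18915787
φ = arcsin(-0.18915787) = -10.903643°

-10.9036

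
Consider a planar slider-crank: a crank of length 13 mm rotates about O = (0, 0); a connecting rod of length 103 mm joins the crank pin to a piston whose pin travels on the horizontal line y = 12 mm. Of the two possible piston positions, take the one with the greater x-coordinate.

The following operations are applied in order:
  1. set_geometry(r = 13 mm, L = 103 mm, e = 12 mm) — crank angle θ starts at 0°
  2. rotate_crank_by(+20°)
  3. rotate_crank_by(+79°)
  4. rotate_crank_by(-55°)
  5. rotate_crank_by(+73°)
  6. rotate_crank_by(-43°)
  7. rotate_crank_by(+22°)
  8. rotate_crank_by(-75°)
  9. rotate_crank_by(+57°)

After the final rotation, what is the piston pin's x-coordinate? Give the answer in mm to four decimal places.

set_geometry: r = 13 mm, L = 103 mm, e = 12 mm; θ ← 0°
rotate_crank_by(+20°): θ ← 0° +20° = 20°
rotate_crank_by(+79°): θ ← 20° +79° = 99°
rotate_crank_by(-55°): θ ← 99° -55° = 44°
rotate_crank_by(+73°): θ ← 44° +73° = 117°
rotate_crank_by(-43°): θ ← 117° -43° = 74°
rotate_crank_by(+22°): θ ← 74° +22° = 96°
rotate_crank_by(-75°): θ ← 96° -75° = 21°
rotate_crank_by(+57°): θ ← 21° +57° = 78°
crank pin P = (r cos θ, r sin θ) = (2.702852, 12.715919)
h = r sin θ − e = 12.715919 − 12 = 0.715919
x = r cos θ + √(L² − h²) = 2.702852 + √(10609.0 − 0.5125) = 2.702852 + 102.997512 = 105.700364

105.7004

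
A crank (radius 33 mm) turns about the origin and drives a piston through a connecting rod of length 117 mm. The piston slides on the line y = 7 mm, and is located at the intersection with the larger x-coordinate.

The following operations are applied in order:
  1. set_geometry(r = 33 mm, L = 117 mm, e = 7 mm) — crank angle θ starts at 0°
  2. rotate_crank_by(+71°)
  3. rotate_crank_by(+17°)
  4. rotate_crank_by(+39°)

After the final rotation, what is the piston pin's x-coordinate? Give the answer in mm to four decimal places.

set_geometry: r = 33 mm, L = 117 mm, e = 7 mm; θ ← 0°
rotate_crank_by(+71°): θ ← 0° +71° = 71°
rotate_crank_by(+17°): θ ← 71° +17° = 88°
rotate_crank_by(+39°): θ ← 88° +39° = 127°
crank pin P = (r cos θ, r sin θ) = (-19.859896, 26.354972)
h = r sin θ − e = 26.354972 − 7 = 19.354972
x = r cos θ + √(L² − h²) = -19.859896 + √(13689.0 − 374.6149) = -19.859896 + 115.387976 = 95.528080

95.5281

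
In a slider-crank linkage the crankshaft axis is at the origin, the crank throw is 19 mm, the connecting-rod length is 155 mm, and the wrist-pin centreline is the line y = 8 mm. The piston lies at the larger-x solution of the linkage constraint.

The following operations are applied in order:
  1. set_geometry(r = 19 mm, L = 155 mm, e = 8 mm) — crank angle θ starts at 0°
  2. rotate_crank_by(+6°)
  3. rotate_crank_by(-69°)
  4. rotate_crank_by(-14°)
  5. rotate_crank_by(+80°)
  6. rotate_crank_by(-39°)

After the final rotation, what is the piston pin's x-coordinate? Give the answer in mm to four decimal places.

set_geometry: r = 19 mm, L = 155 mm, e = 8 mm; θ ← 0°
rotate_crank_by(+6°): θ ← 0° +6° = 6°
rotate_crank_by(-69°): θ ← 6° -69° = -63°
rotate_crank_by(-14°): θ ← -63° -14° = -77°
rotate_crank_by(+80°): θ ← -77° +80° = 3°
rotate_crank_by(-39°): θ ← 3° -39° = -36°
crank pin P = (r cos θ, r sin θ) = (15.371323, -11.167920)
h = r sin θ − e = -11.167920 − 8 = -19.167920
x = r cos θ + √(L² − h²) = 15.371323 + √(24025.0 − 367.4091) = 15.371323 + 153.810243 = 169.181566

169.1816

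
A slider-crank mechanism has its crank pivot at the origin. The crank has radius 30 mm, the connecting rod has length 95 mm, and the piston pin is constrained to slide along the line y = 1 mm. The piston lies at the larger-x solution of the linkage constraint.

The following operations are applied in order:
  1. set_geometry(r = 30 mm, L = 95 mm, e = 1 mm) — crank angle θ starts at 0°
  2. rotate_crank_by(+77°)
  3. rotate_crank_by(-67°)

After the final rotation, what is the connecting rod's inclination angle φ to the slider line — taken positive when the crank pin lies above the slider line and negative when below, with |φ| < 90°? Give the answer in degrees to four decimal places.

2.5396

set_geometry: r = 30 mm, L = 95 mm, e = 1 mm; θ ← 0°
rotate_crank_by(+77°): θ ← 0° +77° = 77°
rotate_crank_by(-67°): θ ← 77° -67° = 10°
crank pin P = (r cos θ, r sin θ) = (29.544233, 5.209445)
h = r sin θ − e = 5.209445 − 1 = 4.209445
sin φ = h / L = 4.209445 / 95 = 0.04430995
φ = arcsin(0.04430995) = 2.539605°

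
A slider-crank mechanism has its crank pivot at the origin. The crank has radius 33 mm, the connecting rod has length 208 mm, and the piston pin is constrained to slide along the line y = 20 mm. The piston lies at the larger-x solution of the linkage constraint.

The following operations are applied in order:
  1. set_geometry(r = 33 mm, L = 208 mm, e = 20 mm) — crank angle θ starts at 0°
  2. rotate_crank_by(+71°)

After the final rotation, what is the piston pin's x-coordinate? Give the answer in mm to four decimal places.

218.4419

set_geometry: r = 33 mm, L = 208 mm, e = 20 mm; θ ← 0°
rotate_crank_by(+71°): θ ← 0° +71° = 71°
crank pin P = (r cos θ, r sin θ) = (10.743749, 31.202113)
h = r sin θ − e = 31.202113 − 20 = 11.202113
x = r cos θ + √(L² − h²) = 10.743749 + √(43264.0 − 125.4873) = 10.743749 + 207.698129 = 218.441878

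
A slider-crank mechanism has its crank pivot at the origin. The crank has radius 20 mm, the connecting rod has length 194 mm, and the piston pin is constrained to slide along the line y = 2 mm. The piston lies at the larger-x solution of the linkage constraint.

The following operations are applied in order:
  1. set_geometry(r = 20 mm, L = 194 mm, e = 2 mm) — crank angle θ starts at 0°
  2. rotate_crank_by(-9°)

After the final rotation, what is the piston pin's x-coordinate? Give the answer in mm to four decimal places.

213.6860

set_geometry: r = 20 mm, L = 194 mm, e = 2 mm; θ ← 0°
rotate_crank_by(-9°): θ ← 0° -9° = -9°
crank pin P = (r cos θ, r sin θ) = (19.753767, -3.128689)
h = r sin θ − e = -3.128689 − 2 = -5.128689
x = r cos θ + √(L² − h²) = 19.753767 + √(37636.0 − 26.3035) = 19.753767 + 193.932196 = 213.685963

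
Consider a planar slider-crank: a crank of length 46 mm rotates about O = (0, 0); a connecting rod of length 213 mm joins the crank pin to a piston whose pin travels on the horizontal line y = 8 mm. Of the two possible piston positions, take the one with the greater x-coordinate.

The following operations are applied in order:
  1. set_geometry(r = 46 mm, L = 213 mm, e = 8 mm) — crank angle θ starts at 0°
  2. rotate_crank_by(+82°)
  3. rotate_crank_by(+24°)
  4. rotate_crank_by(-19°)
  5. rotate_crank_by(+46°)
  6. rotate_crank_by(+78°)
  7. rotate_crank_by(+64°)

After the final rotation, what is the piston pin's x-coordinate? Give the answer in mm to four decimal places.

set_geometry: r = 46 mm, L = 213 mm, e = 8 mm; θ ← 0°
rotate_crank_by(+82°): θ ← 0° +82° = 82°
rotate_crank_by(+24°): θ ← 82° +24° = 106°
rotate_crank_by(-19°): θ ← 106° -19° = 87°
rotate_crank_by(+46°): θ ← 87° +46° = 133°
rotate_crank_by(+78°): θ ← 133° +78° = 211°
rotate_crank_by(+64°): θ ← 211° +64° = 275°
crank pin P = (r cos θ, r sin θ) = (4.009164, -45.824956)
h = r sin θ − e = -45.824956 − 8 = -53.824956
x = r cos θ + √(L² − h²) = 4.009164 + √(45369.0 − 2897.1259) = 4.009164 + 206.087055 = 210.096219

210.0962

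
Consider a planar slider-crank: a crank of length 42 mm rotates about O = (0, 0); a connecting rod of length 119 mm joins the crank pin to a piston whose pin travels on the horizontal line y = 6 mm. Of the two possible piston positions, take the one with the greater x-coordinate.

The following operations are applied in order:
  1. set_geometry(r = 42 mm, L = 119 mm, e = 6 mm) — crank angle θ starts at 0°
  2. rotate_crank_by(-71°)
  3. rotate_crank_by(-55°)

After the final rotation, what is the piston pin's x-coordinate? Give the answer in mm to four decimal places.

87.3965

set_geometry: r = 42 mm, L = 119 mm, e = 6 mm; θ ← 0°
rotate_crank_by(-71°): θ ← 0° -71° = -71°
rotate_crank_by(-55°): θ ← -71° -55° = -126°
crank pin P = (r cos θ, r sin θ) = (-24.686981, -33.978714)
h = r sin θ − e = -33.978714 − 6 = -39.978714
x = r cos θ + √(L² − h²) = -24.686981 + √(14161.0 − 1598.2976) = -24.686981 + 112.083462 = 87.396481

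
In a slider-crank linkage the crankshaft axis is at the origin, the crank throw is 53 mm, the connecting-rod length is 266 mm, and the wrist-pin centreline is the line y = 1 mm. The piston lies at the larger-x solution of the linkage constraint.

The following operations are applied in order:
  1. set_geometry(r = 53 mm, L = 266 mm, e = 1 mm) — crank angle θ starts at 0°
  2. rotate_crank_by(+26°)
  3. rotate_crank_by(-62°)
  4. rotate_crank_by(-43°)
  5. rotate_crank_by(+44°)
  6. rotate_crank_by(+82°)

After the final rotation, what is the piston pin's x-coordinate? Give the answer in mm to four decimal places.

299.4519

set_geometry: r = 53 mm, L = 266 mm, e = 1 mm; θ ← 0°
rotate_crank_by(+26°): θ ← 0° +26° = 26°
rotate_crank_by(-62°): θ ← 26° -62° = -36°
rotate_crank_by(-43°): θ ← -36° -43° = -79°
rotate_crank_by(+44°): θ ← -79° +44° = -35°
rotate_crank_by(+82°): θ ← -35° +82° = 47°
crank pin P = (r cos θ, r sin θ) = (36.145913, 38.761746)
h = r sin θ − e = 38.761746 − 1 = 37.761746
x = r cos θ + √(L² − h²) = 36.145913 + √(70756.0 − 1425.9495) = 36.145913 + 263.306002 = 299.451915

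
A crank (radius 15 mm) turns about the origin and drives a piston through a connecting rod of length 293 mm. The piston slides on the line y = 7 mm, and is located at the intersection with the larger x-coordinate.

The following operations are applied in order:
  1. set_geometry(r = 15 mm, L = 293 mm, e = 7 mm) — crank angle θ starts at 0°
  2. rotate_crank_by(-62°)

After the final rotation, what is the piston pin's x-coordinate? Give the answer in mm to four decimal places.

set_geometry: r = 15 mm, L = 293 mm, e = 7 mm; θ ← 0°
rotate_crank_by(-62°): θ ← 0° -62° = -62°
crank pin P = (r cos θ, r sin θ) = (7.042073, -13.244214)
h = r sin θ − e = -13.244214 − 7 = -20.244214
x = r cos θ + √(L² − h²) = 7.042073 + √(85849.0 − 409.8282) = 7.042073 + 292.299798 = 299.341871

299.3419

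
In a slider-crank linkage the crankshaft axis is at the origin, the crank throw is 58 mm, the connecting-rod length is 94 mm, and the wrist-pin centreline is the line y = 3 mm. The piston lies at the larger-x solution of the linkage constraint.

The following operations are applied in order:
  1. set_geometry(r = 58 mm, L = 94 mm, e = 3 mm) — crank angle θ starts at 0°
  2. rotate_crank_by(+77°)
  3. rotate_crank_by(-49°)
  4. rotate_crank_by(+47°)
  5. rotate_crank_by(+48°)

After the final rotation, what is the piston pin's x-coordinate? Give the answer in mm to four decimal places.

set_geometry: r = 58 mm, L = 94 mm, e = 3 mm; θ ← 0°
rotate_crank_by(+77°): θ ← 0° +77° = 77°
rotate_crank_by(-49°): θ ← 77° -49° = 28°
rotate_crank_by(+47°): θ ← 28° +47° = 75°
rotate_crank_by(+48°): θ ← 75° +48° = 123°
crank pin P = (r cos θ, r sin θ) = (-31.589064, 48.642893)
h = r sin θ − e = 48.642893 − 3 = 45.642893
x = r cos θ + √(L² − h²) = -31.589064 + √(8836.0 − 2083.2737) = -31.589064 + 82.174974 = 50.585910

50.5859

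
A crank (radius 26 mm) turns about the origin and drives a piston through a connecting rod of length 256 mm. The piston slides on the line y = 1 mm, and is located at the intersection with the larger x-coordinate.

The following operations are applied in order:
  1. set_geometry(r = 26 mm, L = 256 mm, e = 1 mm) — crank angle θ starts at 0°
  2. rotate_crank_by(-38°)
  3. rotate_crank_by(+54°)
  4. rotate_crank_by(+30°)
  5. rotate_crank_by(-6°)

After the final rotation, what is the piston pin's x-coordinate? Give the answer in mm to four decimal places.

set_geometry: r = 26 mm, L = 256 mm, e = 1 mm; θ ← 0°
rotate_crank_by(-38°): θ ← 0° -38° = -38°
rotate_crank_by(+54°): θ ← -38° +54° = 16°
rotate_crank_by(+30°): θ ← 16° +30° = 46°
rotate_crank_by(-6°): θ ← 46° -6° = 40°
crank pin P = (r cos θ, r sin θ) = (19.917156, 16.712478)
h = r sin θ − e = 16.712478 − 1 = 15.712478
x = r cos θ + √(L² − h²) = 19.917156 + √(65536.0 − 246.8820) = 19.917156 + 255.517354 = 275.434509

275.4345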